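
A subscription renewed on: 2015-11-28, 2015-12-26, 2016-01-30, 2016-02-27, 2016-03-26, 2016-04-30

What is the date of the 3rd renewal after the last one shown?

2016-07-30

All Saturdays; the gaps (28, 35, 28, 28, 35) vary with month length.
This is the last Saturday of each month.
Last Saturday of May 2016: 2016-05-28.
Last Saturday of June 2016: 2016-06-25.
July 2016 ends with Saturday 2016-07-30.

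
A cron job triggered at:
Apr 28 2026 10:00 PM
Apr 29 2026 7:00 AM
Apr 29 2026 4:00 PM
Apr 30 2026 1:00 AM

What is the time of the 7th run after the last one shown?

Spacing: 9, 9, 9 h — constant 9 h.
Apr 30 2026 1:00 AM + 9 h = Apr 30 2026 10:00 AM.
Apr 30 2026 10:00 AM + 9 h = Apr 30 2026 7:00 PM.
Apr 30 2026 7:00 PM + 9 h = May 1 2026 4:00 AM.
May 1 2026 4:00 AM + 9 h = May 1 2026 1:00 PM.
May 1 2026 1:00 PM + 9 h = May 1 2026 10:00 PM.
May 1 2026 10:00 PM + 9 h = May 2 2026 7:00 AM.
May 2 2026 7:00 AM + 9 h = May 2 2026 4:00 PM.

May 2 2026 4:00 PM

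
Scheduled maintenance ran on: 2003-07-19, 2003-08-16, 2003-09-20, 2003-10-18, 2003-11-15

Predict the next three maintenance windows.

2003-12-20, 2004-01-17, 2004-02-21

Gaps: 28, 35, 28, 28 days — a mix of 28 and 35. Every date is a Saturday.
Each is the 3rd Saturday of its month.
December 2003 — 3rd Saturday is 2003-12-20.
January 2004 — 3rd Saturday is 2004-01-17.
February 2004 — 3rd Saturday is 2004-02-21.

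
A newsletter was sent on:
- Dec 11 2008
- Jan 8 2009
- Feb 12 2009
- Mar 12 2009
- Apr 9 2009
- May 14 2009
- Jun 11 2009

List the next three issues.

Jul 9 2009, Aug 13 2009, Sep 10 2009

These are Thursdays at 28- or 35-day spacing (28, 35, 28, 28, 35, 28).
The pattern: 2nd Thursday of the month.
2nd Thursday of July 2009: Jul 9 2009.
2nd Thursday of August 2009: Aug 13 2009.
2nd Thursday of September 2009: Sep 10 2009.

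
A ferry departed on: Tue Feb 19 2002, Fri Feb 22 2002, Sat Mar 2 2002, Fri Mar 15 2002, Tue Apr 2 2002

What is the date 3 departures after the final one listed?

Tue Jun 25 2002

The spacing grows by 5 each time: 3, 8, 13, 18 days.
Next gap: 23 days. Tue Apr 2 2002 + 23 days = Thu Apr 25 2002.
Next gap: 28 days. Thu Apr 25 2002 + 28 days = Thu May 23 2002.
Next gap: 33 days. Thu May 23 2002 + 33 days = Tue Jun 25 2002.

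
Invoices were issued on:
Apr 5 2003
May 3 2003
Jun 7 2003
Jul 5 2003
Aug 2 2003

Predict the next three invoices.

Sep 6 2003, Oct 4 2003, Nov 1 2003

These are Saturdays at 28- or 35-day spacing (28, 35, 28, 28).
The pattern: 1st Saturday of the month.
1st Saturday of September 2003: Sep 6 2003.
October 2003 — 1st Saturday is Oct 4 2003.
1st Saturday of November 2003: Nov 1 2003.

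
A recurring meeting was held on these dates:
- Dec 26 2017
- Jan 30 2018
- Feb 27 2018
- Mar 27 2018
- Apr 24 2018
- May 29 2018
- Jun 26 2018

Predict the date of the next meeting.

All Tuesdays; the gaps (35, 28, 28, 28, 35, 28) vary with month length.
This is the last Tuesday of each month.
Last Tuesday of July 2018: Jul 31 2018.

Jul 31 2018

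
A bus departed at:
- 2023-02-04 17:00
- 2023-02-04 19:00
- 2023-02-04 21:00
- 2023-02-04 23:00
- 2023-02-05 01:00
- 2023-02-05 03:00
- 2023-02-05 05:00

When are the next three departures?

2023-02-05 07:00, 2023-02-05 09:00, 2023-02-05 11:00

Gaps: 2, 2, 2, 2, 2, 2 hours — each event is 2 hours after the previous one.
2023-02-05 05:00 + 2 h = 2023-02-05 07:00.
2023-02-05 07:00 + 2 h = 2023-02-05 09:00.
2023-02-05 09:00 + 2 h = 2023-02-05 11:00.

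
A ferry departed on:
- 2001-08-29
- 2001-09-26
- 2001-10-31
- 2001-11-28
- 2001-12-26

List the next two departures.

All Wednesdays; the gaps (28, 35, 28, 28) vary with month length.
This is the last Wednesday of each month.
Last Wednesday of January 2002: 2002-01-30.
Last Wednesday of February 2002: 2002-02-27.

2002-01-30, 2002-02-27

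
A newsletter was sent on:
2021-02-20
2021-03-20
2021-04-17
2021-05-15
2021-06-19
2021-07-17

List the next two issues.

2021-08-21, 2021-09-18

All dates are Saturdays, 28, 28, 28, 35, 28 days apart.
Specifically, the 3rd Saturday of each month.
August 2021 — 3rd Saturday is 2021-08-21.
3rd Saturday of September 2021: 2021-09-18.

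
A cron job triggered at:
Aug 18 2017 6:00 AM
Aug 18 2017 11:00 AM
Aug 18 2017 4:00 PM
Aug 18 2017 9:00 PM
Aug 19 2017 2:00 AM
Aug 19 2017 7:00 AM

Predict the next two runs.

Gaps: 5, 5, 5, 5, 5 hours — each event is 5 hours after the previous one.
Aug 19 2017 7:00 AM + 5 h = Aug 19 2017 12:00 PM.
Aug 19 2017 12:00 PM + 5 h = Aug 19 2017 5:00 PM.

Aug 19 2017 12:00 PM, Aug 19 2017 5:00 PM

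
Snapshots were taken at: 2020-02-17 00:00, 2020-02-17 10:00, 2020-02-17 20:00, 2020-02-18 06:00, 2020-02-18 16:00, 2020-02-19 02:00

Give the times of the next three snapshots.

2020-02-19 12:00, 2020-02-19 22:00, 2020-02-20 08:00

Spacing: 10, 10, 10, 10, 10 h — constant 10 h.
2020-02-19 02:00 + 10 h = 2020-02-19 12:00.
2020-02-19 12:00 + 10 h = 2020-02-19 22:00.
2020-02-19 22:00 + 10 h = 2020-02-20 08:00.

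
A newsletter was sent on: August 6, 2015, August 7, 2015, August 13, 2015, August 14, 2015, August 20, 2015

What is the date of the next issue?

August 21, 2015

The gap pattern 1, 6, 1, 6 repeats every 2 events.
These are the Thursdays and Fridays of each week.
Next Friday: August 21, 2015.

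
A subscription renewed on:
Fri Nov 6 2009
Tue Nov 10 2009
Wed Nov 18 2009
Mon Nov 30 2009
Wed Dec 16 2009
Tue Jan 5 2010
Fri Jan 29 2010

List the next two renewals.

Gaps: 4, 8, 12, 16, 20, 24 days — each gap is 4 larger than the previous one.
Next gap: 28 days. Fri Jan 29 2010 + 28 days = Fri Feb 26 2010.
Next gap: 32 days. Fri Feb 26 2010 + 32 days = Tue Mar 30 2010.

Fri Feb 26 2010, Tue Mar 30 2010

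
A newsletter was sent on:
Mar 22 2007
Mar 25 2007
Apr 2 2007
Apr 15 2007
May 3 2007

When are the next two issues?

May 26 2007, Jun 23 2007

Intervals are 3, 8, 13, 18 days — an arithmetic progression with common difference 5.
Next gap: 23 days. May 3 2007 + 23 days = May 26 2007.
Next gap: 28 days. May 26 2007 + 28 days = Jun 23 2007.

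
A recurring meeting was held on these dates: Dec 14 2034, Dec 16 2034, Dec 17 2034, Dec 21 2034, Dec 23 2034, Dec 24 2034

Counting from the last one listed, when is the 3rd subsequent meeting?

Dec 31 2034

The gap pattern 2, 1, 4, 2, 1 repeats every 3 events.
These are the Thursdays, Saturdays and Sundays of each week.
Next Thursday: Dec 28 2034.
Next Saturday: Dec 30 2034.
Next Sunday: Dec 31 2034.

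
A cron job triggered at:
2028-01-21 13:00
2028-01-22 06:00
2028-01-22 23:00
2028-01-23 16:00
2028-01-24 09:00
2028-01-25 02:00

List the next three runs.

The interval is a steady 17 hours (17, 17, 17, 17, 17).
2028-01-25 02:00 + 17 h = 2028-01-25 19:00.
2028-01-25 19:00 + 17 h = 2028-01-26 12:00.
2028-01-26 12:00 + 17 h = 2028-01-27 05:00.

2028-01-25 19:00, 2028-01-26 12:00, 2028-01-27 05:00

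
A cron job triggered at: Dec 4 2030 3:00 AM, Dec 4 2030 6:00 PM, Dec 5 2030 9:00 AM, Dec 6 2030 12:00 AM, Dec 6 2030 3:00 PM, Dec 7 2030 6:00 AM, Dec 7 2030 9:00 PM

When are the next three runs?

Gaps: 15, 15, 15, 15, 15, 15 hours — each event is 15 hours after the previous one.
Dec 7 2030 9:00 PM + 15 h = Dec 8 2030 12:00 PM.
Dec 8 2030 12:00 PM + 15 h = Dec 9 2030 3:00 AM.
Dec 9 2030 3:00 AM + 15 h = Dec 9 2030 6:00 PM.

Dec 8 2030 12:00 PM, Dec 9 2030 3:00 AM, Dec 9 2030 6:00 PM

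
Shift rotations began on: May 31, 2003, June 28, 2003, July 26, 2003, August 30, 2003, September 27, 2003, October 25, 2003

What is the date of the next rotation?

Every date is a Saturday; gaps 28, 28, 35, 28, 28 days.
Each is the last Saturday of its month (at least one falls on the 29th or later, ruling out '4th Saturday').
November 2003 ends with Saturday November 29, 2003.

November 29, 2003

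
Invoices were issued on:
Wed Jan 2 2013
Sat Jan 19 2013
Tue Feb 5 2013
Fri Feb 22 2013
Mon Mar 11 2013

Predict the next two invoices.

Thu Mar 28 2013, Sun Apr 14 2013

The spacing is 17, 17, 17, 17 days — always 17 days.
Mon Mar 11 2013 + 17 days = Thu Mar 28 2013.
Thu Mar 28 2013 + 17 days = Sun Apr 14 2013.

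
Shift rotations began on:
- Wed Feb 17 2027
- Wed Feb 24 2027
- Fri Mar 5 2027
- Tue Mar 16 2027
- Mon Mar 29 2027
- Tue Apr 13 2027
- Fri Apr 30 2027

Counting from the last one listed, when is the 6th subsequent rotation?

Tue Sep 21 2027

Intervals are 7, 9, 11, 13, 15, 17 days — an arithmetic progression with common difference 2.
Next gap: 19 days. Fri Apr 30 2027 + 19 days = Wed May 19 2027.
Next gap: 21 days. Wed May 19 2027 + 21 days = Wed Jun 9 2027.
Next gap: 23 days. Wed Jun 9 2027 + 23 days = Fri Jul 2 2027.
Next gap: 25 days. Fri Jul 2 2027 + 25 days = Tue Jul 27 2027.
Next gap: 27 days. Tue Jul 27 2027 + 27 days = Mon Aug 23 2027.
Next gap: 29 days. Mon Aug 23 2027 + 29 days = Tue Sep 21 2027.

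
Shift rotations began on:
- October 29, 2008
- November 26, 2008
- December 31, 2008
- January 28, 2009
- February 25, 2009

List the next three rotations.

All Wednesdays; the gaps (28, 35, 28, 28) vary with month length.
This is the last Wednesday of each month.
March 2009 ends with Wednesday March 25, 2009.
April 2009 ends with Wednesday April 29, 2009.
Last Wednesday of May 2009: May 27, 2009.

March 25, 2009; April 29, 2009; May 27, 2009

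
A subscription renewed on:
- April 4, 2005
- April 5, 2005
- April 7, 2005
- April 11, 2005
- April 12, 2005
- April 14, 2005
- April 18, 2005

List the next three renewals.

April 19, 2005; April 21, 2005; April 25, 2005

Every event lands on a Monday or Tuesday or Thursday (gaps cycle 1, 2, 4, 1, 2, 4).
So the schedule is: every Monday, Tuesday and Thursday.
The following Tuesday is April 19, 2005.
The following Thursday is April 21, 2005.
Next Monday: April 25, 2005.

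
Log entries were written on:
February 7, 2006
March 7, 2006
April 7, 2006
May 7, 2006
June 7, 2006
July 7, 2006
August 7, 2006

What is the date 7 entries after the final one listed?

Gaps: 28, 31, 30, 31, 30, 31 days — not constant. Every event is on the 7th of the month.
Pattern: the 7th of each month.
Next: September 2006 → September 7, 2006.
Next: October 2006 → October 7, 2006.
Next: November 2006 → November 7, 2006.
Next: December 2006 → December 7, 2006.
Next: January 2007 → January 7, 2007.
Next: February 2007 → February 7, 2007.
Next: March 2007 → March 7, 2007.

March 7, 2007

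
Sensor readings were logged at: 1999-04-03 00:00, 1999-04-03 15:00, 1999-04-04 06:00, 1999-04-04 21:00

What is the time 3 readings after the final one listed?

The interval is a steady 15 hours (15, 15, 15).
1999-04-04 21:00 + 15 h = 1999-04-05 12:00.
1999-04-05 12:00 + 15 h = 1999-04-06 03:00.
1999-04-06 03:00 + 15 h = 1999-04-06 18:00.

1999-04-06 18:00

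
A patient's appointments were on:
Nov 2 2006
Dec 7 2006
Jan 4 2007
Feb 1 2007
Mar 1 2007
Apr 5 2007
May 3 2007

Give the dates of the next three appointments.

All dates are Thursdays, 35, 28, 28, 28, 35, 28 days apart.
Specifically, the 1st Thursday of each month.
June 2007 — 1st Thursday is Jun 7 2007.
1st Thursday of July 2007: Jul 5 2007.
1st Thursday of August 2007: Aug 2 2007.

Jun 7 2007, Jul 5 2007, Aug 2 2007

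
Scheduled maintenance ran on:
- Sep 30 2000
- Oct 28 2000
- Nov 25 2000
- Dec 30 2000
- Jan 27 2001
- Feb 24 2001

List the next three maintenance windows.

Every date is a Saturday; gaps 28, 28, 35, 28, 28 days.
Each is the last Saturday of its month (at least one falls on the 29th or later, ruling out '4th Saturday').
March 2001 ends with Saturday Mar 31 2001.
Last Saturday of April 2001: Apr 28 2001.
Last Saturday of May 2001: May 26 2001.

Mar 31 2001, Apr 28 2001, May 26 2001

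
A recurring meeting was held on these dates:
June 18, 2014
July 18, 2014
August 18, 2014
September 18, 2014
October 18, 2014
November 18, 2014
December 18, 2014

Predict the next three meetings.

The day-of-month is always 18 (30, 31, 31, 30, 31, 30 days between events).
So this recurs on the 18th of each month.
Next: January 2015 → January 18, 2015.
February 2015: February 18, 2015.
March 2015: March 18, 2015.

January 18, 2015; February 18, 2015; March 18, 2015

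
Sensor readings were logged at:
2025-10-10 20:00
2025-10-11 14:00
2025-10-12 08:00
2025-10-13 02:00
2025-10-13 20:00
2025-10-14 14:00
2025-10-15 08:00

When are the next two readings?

Gaps: 18, 18, 18, 18, 18, 18 hours — each event is 18 hours after the previous one.
2025-10-15 08:00 + 18 h = 2025-10-16 02:00.
2025-10-16 02:00 + 18 h = 2025-10-16 20:00.

2025-10-16 02:00, 2025-10-16 20:00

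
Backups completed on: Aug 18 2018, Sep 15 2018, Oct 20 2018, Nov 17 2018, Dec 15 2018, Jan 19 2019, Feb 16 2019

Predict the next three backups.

All dates are Saturdays, 28, 35, 28, 28, 35, 28 days apart.
Specifically, the 3rd Saturday of each month.
3rd Saturday of March 2019: Mar 16 2019.
3rd Saturday of April 2019: Apr 20 2019.
3rd Saturday of May 2019: May 18 2019.

Mar 16 2019, Apr 20 2019, May 18 2019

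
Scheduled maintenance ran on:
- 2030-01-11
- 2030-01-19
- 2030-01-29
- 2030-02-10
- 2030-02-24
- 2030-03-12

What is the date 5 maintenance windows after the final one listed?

The spacing grows by 2 each time: 8, 10, 12, 14, 16 days.
Next gap: 18 days. 2030-03-12 + 18 days = 2030-03-30.
Next gap: 20 days. 2030-03-30 + 20 days = 2030-04-19.
Next gap: 22 days. 2030-04-19 + 22 days = 2030-05-11.
Next gap: 24 days. 2030-05-11 + 24 days = 2030-06-04.
Next gap: 26 days. 2030-06-04 + 26 days = 2030-06-30.

2030-06-30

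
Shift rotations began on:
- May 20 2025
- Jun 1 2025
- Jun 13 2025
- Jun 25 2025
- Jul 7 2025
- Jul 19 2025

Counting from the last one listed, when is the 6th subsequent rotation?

Gaps between consecutive events: 12, 12, 12, 12, 12 days — a constant 12-day interval.
Jul 19 2025 + 12 days = Jul 31 2025.
Jul 31 2025 + 12 days = Aug 12 2025.
Aug 12 2025 + 12 days = Aug 24 2025.
Aug 24 2025 + 12 days = Sep 5 2025.
Sep 5 2025 + 12 days = Sep 17 2025.
Sep 17 2025 + 12 days = Sep 29 2025.

Sep 29 2025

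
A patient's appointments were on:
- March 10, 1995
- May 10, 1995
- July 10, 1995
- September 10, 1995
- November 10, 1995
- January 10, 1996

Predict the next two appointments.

March 10, 1996; May 10, 1996

Each date is the 10th; the gaps (61, 61, 62, 61, 61) track the month lengths.
The rule is the 10th of every 2 months.
Next: March 1996 → March 10, 1996.
May 1996: May 10, 1996.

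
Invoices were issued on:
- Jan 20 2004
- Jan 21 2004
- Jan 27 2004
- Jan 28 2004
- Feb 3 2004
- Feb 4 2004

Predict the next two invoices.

Feb 10 2004, Feb 11 2004

Gaps: 1, 6, 1, 6, 1 days — not constant, but cyclic with period 2.
The events fall on every Tuesday and Wednesday.
Next Tuesday: Feb 10 2004.
Next Wednesday: Feb 11 2004.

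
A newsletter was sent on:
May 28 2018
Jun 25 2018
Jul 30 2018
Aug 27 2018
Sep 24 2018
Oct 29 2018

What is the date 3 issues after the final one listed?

Jan 28 2019

All Mondays; the gaps (28, 35, 28, 28, 35) vary with month length.
This is the last Monday of each month.
November 2018 ends with Monday Nov 26 2018.
Last Monday of December 2018: Dec 31 2018.
January 2019 ends with Monday Jan 28 2019.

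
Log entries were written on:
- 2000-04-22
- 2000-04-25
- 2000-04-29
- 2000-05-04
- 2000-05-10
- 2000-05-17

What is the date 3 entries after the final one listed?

The spacing grows by 1 each time: 3, 4, 5, 6, 7 days.
Next gap: 8 days. 2000-05-17 + 8 days = 2000-05-25.
Next gap: 9 days. 2000-05-25 + 9 days = 2000-06-03.
Next gap: 10 days. 2000-06-03 + 10 days = 2000-06-13.

2000-06-13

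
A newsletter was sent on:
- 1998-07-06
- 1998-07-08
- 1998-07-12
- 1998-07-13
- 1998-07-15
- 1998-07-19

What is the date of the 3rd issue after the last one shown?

The gap pattern 2, 4, 1, 2, 4 repeats every 3 events.
These are the Mondays, Wednesdays and Sundays of each week.
Next Monday: 1998-07-20.
The following Wednesday is 1998-07-22.
Next Sunday: 1998-07-26.

1998-07-26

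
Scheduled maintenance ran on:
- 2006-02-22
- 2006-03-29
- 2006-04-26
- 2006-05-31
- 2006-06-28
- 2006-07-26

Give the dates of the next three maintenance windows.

These are Wednesdays with 35, 28, 35, 28, 28-day gaps.
Each is the final Wednesday of its month — 2006-03-29 is past the 28th, so '4th Wednesday' doesn't fit.
Last Wednesday of August 2006: 2006-08-30.
Last Wednesday of September 2006: 2006-09-27.
October 2006 ends with Wednesday 2006-10-25.

2006-08-30, 2006-09-27, 2006-10-25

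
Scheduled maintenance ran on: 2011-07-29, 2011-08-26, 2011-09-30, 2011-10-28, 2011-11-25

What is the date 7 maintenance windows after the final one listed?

Every date is a Friday; gaps 28, 35, 28, 28 days.
Each is the last Friday of its month (at least one falls on the 29th or later, ruling out '4th Friday').
Last Friday of December 2011: 2011-12-30.
January 2012 ends with Friday 2012-01-27.
February 2012 ends with Friday 2012-02-24.
March 2012 ends with Friday 2012-03-30.
Last Friday of April 2012: 2012-04-27.
Last Friday of May 2012: 2012-05-25.
Last Friday of June 2012: 2012-06-29.

2012-06-29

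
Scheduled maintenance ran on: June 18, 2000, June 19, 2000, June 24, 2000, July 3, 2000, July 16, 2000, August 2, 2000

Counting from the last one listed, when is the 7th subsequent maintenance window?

Gaps: 1, 5, 9, 13, 17 days — each gap is 4 larger than the previous one.
Next gap: 21 days. August 2, 2000 + 21 days = August 23, 2000.
Next gap: 25 days. August 23, 2000 + 25 days = September 17, 2000.
Next gap: 29 days. September 17, 2000 + 29 days = October 16, 2000.
Next gap: 33 days. October 16, 2000 + 33 days = November 18, 2000.
Next gap: 37 days. November 18, 2000 + 37 days = December 25, 2000.
Next gap: 41 days. December 25, 2000 + 41 days = February 4, 2001.
Next gap: 45 days. February 4, 2001 + 45 days = March 21, 2001.

March 21, 2001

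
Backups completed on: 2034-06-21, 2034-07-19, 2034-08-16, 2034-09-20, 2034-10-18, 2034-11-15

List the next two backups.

2034-12-20, 2035-01-17

These are Wednesdays at 28- or 35-day spacing (28, 28, 35, 28, 28).
The pattern: 3rd Wednesday of the month.
December 2034 — 3rd Wednesday is 2034-12-20.
January 2035 — 3rd Wednesday is 2035-01-17.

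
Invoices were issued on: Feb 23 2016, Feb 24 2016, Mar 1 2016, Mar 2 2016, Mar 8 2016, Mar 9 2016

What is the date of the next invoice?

The gap pattern 1, 6, 1, 6, 1 repeats every 2 events.
These are the Tuesdays and Wednesdays of each week.
The following Tuesday is Mar 15 2016.

Mar 15 2016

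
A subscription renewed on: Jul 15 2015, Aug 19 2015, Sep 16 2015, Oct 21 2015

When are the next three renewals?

All dates are Wednesdays, 35, 28, 35 days apart.
Specifically, the 3rd Wednesday of each month.
3rd Wednesday of November 2015: Nov 18 2015.
3rd Wednesday of December 2015: Dec 16 2015.
January 2016 — 3rd Wednesday is Jan 20 2016.

Nov 18 2015, Dec 16 2015, Jan 20 2016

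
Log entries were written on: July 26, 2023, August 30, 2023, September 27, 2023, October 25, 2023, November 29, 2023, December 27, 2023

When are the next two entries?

January 31, 2024; February 28, 2024

These are Wednesdays with 35, 28, 28, 35, 28-day gaps.
Each is the final Wednesday of its month — August 30, 2023 is past the 28th, so '4th Wednesday' doesn't fit.
January 2024 ends with Wednesday January 31, 2024.
Last Wednesday of February 2024: February 28, 2024.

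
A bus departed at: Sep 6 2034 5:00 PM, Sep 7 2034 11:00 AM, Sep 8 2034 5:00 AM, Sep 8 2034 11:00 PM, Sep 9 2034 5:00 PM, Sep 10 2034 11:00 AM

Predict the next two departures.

Spacing: 18, 18, 18, 18, 18 h — constant 18 h.
Sep 10 2034 11:00 AM + 18 h = Sep 11 2034 5:00 AM.
Sep 11 2034 5:00 AM + 18 h = Sep 11 2034 11:00 PM.

Sep 11 2034 5:00 AM, Sep 11 2034 11:00 PM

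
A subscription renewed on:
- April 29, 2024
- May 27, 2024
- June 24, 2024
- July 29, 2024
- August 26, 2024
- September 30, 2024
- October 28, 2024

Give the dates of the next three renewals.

Every date is a Monday; gaps 28, 28, 35, 28, 35, 28 days.
Each is the last Monday of its month (at least one falls on the 29th or later, ruling out '4th Monday').
Last Monday of November 2024: November 25, 2024.
Last Monday of December 2024: December 30, 2024.
January 2025 ends with Monday January 27, 2025.

November 25, 2024; December 30, 2024; January 27, 2025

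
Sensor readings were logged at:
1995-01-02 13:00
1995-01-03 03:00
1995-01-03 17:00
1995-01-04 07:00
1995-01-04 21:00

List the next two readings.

Spacing: 14, 14, 14, 14 h — constant 14 h.
1995-01-04 21:00 + 14 h = 1995-01-05 11:00.
1995-01-05 11:00 + 14 h = 1995-01-06 01:00.

1995-01-05 11:00, 1995-01-06 01:00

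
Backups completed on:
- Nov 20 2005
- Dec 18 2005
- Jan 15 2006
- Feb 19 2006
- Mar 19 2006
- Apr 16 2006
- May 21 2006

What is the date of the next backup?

Jun 18 2006

All dates are Sundays, 28, 28, 35, 28, 28, 35 days apart.
Specifically, the 3rd Sunday of each month.
June 2006 — 3rd Sunday is Jun 18 2006.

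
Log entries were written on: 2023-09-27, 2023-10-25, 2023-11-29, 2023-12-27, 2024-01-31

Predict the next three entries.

Every date is a Wednesday; gaps 28, 35, 28, 35 days.
Each is the last Wednesday of its month (at least one falls on the 29th or later, ruling out '4th Wednesday').
February 2024 ends with Wednesday 2024-02-28.
Last Wednesday of March 2024: 2024-03-27.
Last Wednesday of April 2024: 2024-04-24.

2024-02-28, 2024-03-27, 2024-04-24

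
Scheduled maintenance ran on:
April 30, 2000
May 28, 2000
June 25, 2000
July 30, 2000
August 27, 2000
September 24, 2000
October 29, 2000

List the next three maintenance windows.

All Sundays; the gaps (28, 28, 35, 28, 28, 35) vary with month length.
This is the last Sunday of each month.
Last Sunday of November 2000: November 26, 2000.
Last Sunday of December 2000: December 31, 2000.
Last Sunday of January 2001: January 28, 2001.

November 26, 2000; December 31, 2000; January 28, 2001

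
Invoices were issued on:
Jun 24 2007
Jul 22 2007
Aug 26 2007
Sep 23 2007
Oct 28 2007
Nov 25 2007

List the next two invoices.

Dec 23 2007, Jan 27 2008

These are Sundays at 28- or 35-day spacing (28, 35, 28, 35, 28).
The pattern: 4th Sunday of the month.
December 2007 — 4th Sunday is Dec 23 2007.
4th Sunday of January 2008: Jan 27 2008.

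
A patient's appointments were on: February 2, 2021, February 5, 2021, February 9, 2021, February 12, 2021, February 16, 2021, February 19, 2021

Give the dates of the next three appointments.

February 23, 2021; February 26, 2021; March 2, 2021

Gaps: 3, 4, 3, 4, 3 days — not constant, but cyclic with period 2.
The events fall on every Tuesday and Friday.
Next Tuesday: February 23, 2021.
Next Friday: February 26, 2021.
The following Tuesday is March 2, 2021.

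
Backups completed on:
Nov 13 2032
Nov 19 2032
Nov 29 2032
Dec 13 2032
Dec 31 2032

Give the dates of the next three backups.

Jan 22 2033, Feb 17 2033, Mar 19 2033

Gaps: 6, 10, 14, 18 days — each gap is 4 larger than the previous one.
Next gap: 22 days. Dec 31 2032 + 22 days = Jan 22 2033.
Next gap: 26 days. Jan 22 2033 + 26 days = Feb 17 2033.
Next gap: 30 days. Feb 17 2033 + 30 days = Mar 19 2033.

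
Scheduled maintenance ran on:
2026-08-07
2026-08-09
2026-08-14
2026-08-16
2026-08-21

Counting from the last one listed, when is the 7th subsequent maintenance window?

2026-09-13

Gaps: 2, 5, 2, 5 days — not constant, but cyclic with period 2.
The events fall on every Friday and Sunday.
Next Sunday: 2026-08-23.
Next Friday: 2026-08-28.
The following Sunday is 2026-08-30.
Next Friday: 2026-09-04.
Next Sunday: 2026-09-06.
The following Friday is 2026-09-11.
The following Sunday is 2026-09-13.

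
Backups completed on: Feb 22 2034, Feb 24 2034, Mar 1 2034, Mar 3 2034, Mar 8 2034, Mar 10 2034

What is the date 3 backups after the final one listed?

The gap pattern 2, 5, 2, 5, 2 repeats every 2 events.
These are the Wednesdays and Fridays of each week.
Next Wednesday: Mar 15 2034.
Next Friday: Mar 17 2034.
Next Wednesday: Mar 22 2034.

Mar 22 2034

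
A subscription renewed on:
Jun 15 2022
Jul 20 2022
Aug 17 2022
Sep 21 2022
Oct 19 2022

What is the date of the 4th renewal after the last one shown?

Gaps: 35, 28, 35, 28 days — a mix of 28 and 35. Every date is a Wednesday.
Each is the 3rd Wednesday of its month.
3rd Wednesday of November 2022: Nov 16 2022.
3rd Wednesday of December 2022: Dec 21 2022.
3rd Wednesday of January 2023: Jan 18 2023.
3rd Wednesday of February 2023: Feb 15 2023.

Feb 15 2023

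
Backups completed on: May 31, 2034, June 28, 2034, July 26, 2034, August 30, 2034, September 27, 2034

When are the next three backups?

October 25, 2034; November 29, 2034; December 27, 2034

These are Wednesdays with 28, 28, 35, 28-day gaps.
Each is the final Wednesday of its month — May 31, 2034 is past the 28th, so '4th Wednesday' doesn't fit.
Last Wednesday of October 2034: October 25, 2034.
November 2034 ends with Wednesday November 29, 2034.
December 2034 ends with Wednesday December 27, 2034.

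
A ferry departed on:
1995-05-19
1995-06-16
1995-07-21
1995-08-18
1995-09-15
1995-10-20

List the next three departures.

1995-11-17, 1995-12-15, 1996-01-19

Gaps: 28, 35, 28, 28, 35 days — a mix of 28 and 35. Every date is a Friday.
Each is the 3rd Friday of its month.
November 1995 — 3rd Friday is 1995-11-17.
3rd Friday of December 1995: 1995-12-15.
January 1996 — 3rd Friday is 1996-01-19.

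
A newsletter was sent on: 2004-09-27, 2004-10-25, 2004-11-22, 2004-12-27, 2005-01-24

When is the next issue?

2005-02-28

All dates are Mondays, 28, 28, 35, 28 days apart.
Specifically, the 4th Monday of each month.
February 2005 — 4th Monday is 2005-02-28.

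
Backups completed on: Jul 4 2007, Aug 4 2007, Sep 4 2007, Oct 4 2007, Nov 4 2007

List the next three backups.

Gaps: 31, 31, 30, 31 days — not constant. Every event is on the 4th of the month.
Pattern: the 4th of each month.
Next: December 2007 → Dec 4 2007.
January 2008: Jan 4 2008.
February 2008: Feb 4 2008.

Dec 4 2007, Jan 4 2008, Feb 4 2008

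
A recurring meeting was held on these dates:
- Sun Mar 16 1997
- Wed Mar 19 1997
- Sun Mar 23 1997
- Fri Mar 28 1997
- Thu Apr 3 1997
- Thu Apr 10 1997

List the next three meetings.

Fri Apr 18 1997, Sun Apr 27 1997, Wed May 7 1997

Intervals are 3, 4, 5, 6, 7 days — an arithmetic progression with common difference 1.
Next gap: 8 days. Thu Apr 10 1997 + 8 days = Fri Apr 18 1997.
Next gap: 9 days. Fri Apr 18 1997 + 9 days = Sun Apr 27 1997.
Next gap: 10 days. Sun Apr 27 1997 + 10 days = Wed May 7 1997.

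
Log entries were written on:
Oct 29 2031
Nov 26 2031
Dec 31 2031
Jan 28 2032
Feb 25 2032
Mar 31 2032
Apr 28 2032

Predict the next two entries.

Every date is a Wednesday; gaps 28, 35, 28, 28, 35, 28 days.
Each is the last Wednesday of its month (at least one falls on the 29th or later, ruling out '4th Wednesday').
May 2032 ends with Wednesday May 26 2032.
Last Wednesday of June 2032: Jun 30 2032.

May 26 2032, Jun 30 2032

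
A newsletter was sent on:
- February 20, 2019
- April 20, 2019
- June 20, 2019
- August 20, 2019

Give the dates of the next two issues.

October 20, 2019; December 20, 2019

Each date is the 20th; the gaps (59, 61, 61) track the month lengths.
The rule is the 20th of every 2 months.
October 2019: October 20, 2019.
December 2019: December 20, 2019.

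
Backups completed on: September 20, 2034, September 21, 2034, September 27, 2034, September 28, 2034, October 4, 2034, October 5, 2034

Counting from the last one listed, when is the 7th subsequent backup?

Every event lands on a Wednesday or Thursday (gaps cycle 1, 6, 1, 6, 1).
So the schedule is: every Wednesday and Thursday.
Next Wednesday: October 11, 2034.
The following Thursday is October 12, 2034.
The following Wednesday is October 18, 2034.
The following Thursday is October 19, 2034.
Next Wednesday: October 25, 2034.
Next Thursday: October 26, 2034.
The following Wednesday is November 1, 2034.

November 1, 2034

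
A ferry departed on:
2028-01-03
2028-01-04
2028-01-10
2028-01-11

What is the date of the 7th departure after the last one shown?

2028-02-07

The gap pattern 1, 6, 1 repeats every 2 events.
These are the Mondays and Tuesdays of each week.
The following Monday is 2028-01-17.
Next Tuesday: 2028-01-18.
The following Monday is 2028-01-24.
Next Tuesday: 2028-01-25.
The following Monday is 2028-01-31.
The following Tuesday is 2028-02-01.
Next Monday: 2028-02-07.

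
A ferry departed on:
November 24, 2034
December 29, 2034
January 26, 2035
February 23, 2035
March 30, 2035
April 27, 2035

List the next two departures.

All Fridays; the gaps (35, 28, 28, 35, 28) vary with month length.
This is the last Friday of each month.
Last Friday of May 2035: May 25, 2035.
June 2035 ends with Friday June 29, 2035.

May 25, 2035; June 29, 2035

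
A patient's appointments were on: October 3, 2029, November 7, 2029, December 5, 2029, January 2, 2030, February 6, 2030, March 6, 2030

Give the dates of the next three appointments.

All dates are Wednesdays, 35, 28, 28, 35, 28 days apart.
Specifically, the 1st Wednesday of each month.
April 2030 — 1st Wednesday is April 3, 2030.
1st Wednesday of May 2030: May 1, 2030.
June 2030 — 1st Wednesday is June 5, 2030.

April 3, 2030; May 1, 2030; June 5, 2030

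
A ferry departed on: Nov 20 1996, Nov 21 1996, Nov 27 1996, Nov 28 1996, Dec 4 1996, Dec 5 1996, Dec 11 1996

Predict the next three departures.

Dec 12 1996, Dec 18 1996, Dec 19 1996

Gaps: 1, 6, 1, 6, 1, 6 days — not constant, but cyclic with period 2.
The events fall on every Wednesday and Thursday.
The following Thursday is Dec 12 1996.
The following Wednesday is Dec 18 1996.
Next Thursday: Dec 19 1996.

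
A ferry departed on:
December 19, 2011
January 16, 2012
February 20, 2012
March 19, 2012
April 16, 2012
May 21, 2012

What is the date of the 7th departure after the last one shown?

All dates are Mondays, 28, 35, 28, 28, 35 days apart.
Specifically, the 3rd Monday of each month.
3rd Monday of June 2012: June 18, 2012.
3rd Monday of July 2012: July 16, 2012.
3rd Monday of August 2012: August 20, 2012.
September 2012 — 3rd Monday is September 17, 2012.
October 2012 — 3rd Monday is October 15, 2012.
November 2012 — 3rd Monday is November 19, 2012.
3rd Monday of December 2012: December 17, 2012.

December 17, 2012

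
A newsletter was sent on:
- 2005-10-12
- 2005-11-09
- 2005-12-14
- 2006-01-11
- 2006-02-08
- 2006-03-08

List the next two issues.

All dates are Wednesdays, 28, 35, 28, 28, 28 days apart.
Specifically, the 2nd Wednesday of each month.
April 2006 — 2nd Wednesday is 2006-04-12.
2nd Wednesday of May 2006: 2006-05-10.

2006-04-12, 2006-05-10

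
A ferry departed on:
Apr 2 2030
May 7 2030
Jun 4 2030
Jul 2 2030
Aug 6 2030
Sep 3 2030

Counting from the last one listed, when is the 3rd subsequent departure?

These are Tuesdays at 28- or 35-day spacing (35, 28, 28, 35, 28).
The pattern: 1st Tuesday of the month.
October 2030 — 1st Tuesday is Oct 1 2030.
November 2030 — 1st Tuesday is Nov 5 2030.
1st Tuesday of December 2030: Dec 3 2030.

Dec 3 2030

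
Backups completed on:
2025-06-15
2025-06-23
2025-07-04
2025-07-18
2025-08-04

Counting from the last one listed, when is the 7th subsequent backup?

2026-02-23

The spacing grows by 3 each time: 8, 11, 14, 17 days.
Next gap: 20 days. 2025-08-04 + 20 days = 2025-08-24.
Next gap: 23 days. 2025-08-24 + 23 days = 2025-09-16.
Next gap: 26 days. 2025-09-16 + 26 days = 2025-10-12.
Next gap: 29 days. 2025-10-12 + 29 days = 2025-11-10.
Next gap: 32 days. 2025-11-10 + 32 days = 2025-12-12.
Next gap: 35 days. 2025-12-12 + 35 days = 2026-01-16.
Next gap: 38 days. 2026-01-16 + 38 days = 2026-02-23.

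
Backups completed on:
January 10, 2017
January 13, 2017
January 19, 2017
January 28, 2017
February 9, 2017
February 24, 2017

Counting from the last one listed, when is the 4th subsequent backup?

May 25, 2017

Gaps: 3, 6, 9, 12, 15 days — each gap is 3 larger than the previous one.
Next gap: 18 days. February 24, 2017 + 18 days = March 14, 2017.
Next gap: 21 days. March 14, 2017 + 21 days = April 4, 2017.
Next gap: 24 days. April 4, 2017 + 24 days = April 28, 2017.
Next gap: 27 days. April 28, 2017 + 27 days = May 25, 2017.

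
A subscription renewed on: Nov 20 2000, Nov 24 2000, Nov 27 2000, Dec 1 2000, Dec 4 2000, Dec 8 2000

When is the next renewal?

Every event lands on a Monday or Friday (gaps cycle 4, 3, 4, 3, 4).
So the schedule is: every Monday and Friday.
The following Monday is Dec 11 2000.

Dec 11 2000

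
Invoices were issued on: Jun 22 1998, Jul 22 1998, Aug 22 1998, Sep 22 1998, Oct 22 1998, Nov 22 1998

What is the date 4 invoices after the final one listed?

Mar 22 1999

Each date is the 22nd; the gaps (30, 31, 31, 30, 31) track the month lengths.
The rule is the 22nd of each month.
December 1998: Dec 22 1998.
January 1999: Jan 22 1999.
Next: February 1999 → Feb 22 1999.
Next: March 1999 → Mar 22 1999.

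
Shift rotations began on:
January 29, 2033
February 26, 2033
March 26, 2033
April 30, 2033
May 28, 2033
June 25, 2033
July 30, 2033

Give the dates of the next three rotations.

These are Saturdays with 28, 28, 35, 28, 28, 35-day gaps.
Each is the final Saturday of its month — January 29, 2033 is past the 28th, so '4th Saturday' doesn't fit.
August 2033 ends with Saturday August 27, 2033.
September 2033 ends with Saturday September 24, 2033.
Last Saturday of October 2033: October 29, 2033.

August 27, 2033; September 24, 2033; October 29, 2033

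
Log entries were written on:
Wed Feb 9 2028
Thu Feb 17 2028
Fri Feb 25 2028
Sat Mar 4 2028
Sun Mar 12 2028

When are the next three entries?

Every event comes 8 days after the last (8, 8, 8, 8).
Sun Mar 12 2028 + 8 days = Mon Mar 20 2028.
Mon Mar 20 2028 + 8 days = Tue Mar 28 2028.
Tue Mar 28 2028 + 8 days = Wed Apr 5 2028.

Mon Mar 20 2028, Tue Mar 28 2028, Wed Apr 5 2028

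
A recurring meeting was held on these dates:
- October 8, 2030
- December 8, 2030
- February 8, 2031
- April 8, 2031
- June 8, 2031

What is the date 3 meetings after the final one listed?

Gaps: 61, 62, 59, 61 days — not constant. Every event is on the 8th of the month.
Pattern: the 8th of every 2 months.
Next: August 2031 → August 8, 2031.
October 2031: October 8, 2031.
Next: December 2031 → December 8, 2031.

December 8, 2031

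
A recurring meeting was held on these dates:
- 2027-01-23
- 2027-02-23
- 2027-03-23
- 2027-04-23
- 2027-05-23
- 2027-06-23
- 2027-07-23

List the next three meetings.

The day-of-month is always 23 (31, 28, 31, 30, 31, 30 days between events).
So this recurs on the 23rd of each month.
Next: August 2027 → 2027-08-23.
Next: September 2027 → 2027-09-23.
Next: October 2027 → 2027-10-23.

2027-08-23, 2027-09-23, 2027-10-23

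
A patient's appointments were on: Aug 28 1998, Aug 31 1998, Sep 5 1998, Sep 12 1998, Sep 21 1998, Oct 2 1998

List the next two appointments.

Oct 15 1998, Oct 30 1998

Intervals are 3, 5, 7, 9, 11 days — an arithmetic progression with common difference 2.
Next gap: 13 days. Oct 2 1998 + 13 days = Oct 15 1998.
Next gap: 15 days. Oct 15 1998 + 15 days = Oct 30 1998.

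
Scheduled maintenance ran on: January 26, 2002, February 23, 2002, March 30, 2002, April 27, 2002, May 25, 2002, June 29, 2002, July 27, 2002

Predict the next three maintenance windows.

August 31, 2002; September 28, 2002; October 26, 2002

Every date is a Saturday; gaps 28, 35, 28, 28, 35, 28 days.
Each is the last Saturday of its month (at least one falls on the 29th or later, ruling out '4th Saturday').
August 2002 ends with Saturday August 31, 2002.
Last Saturday of September 2002: September 28, 2002.
October 2002 ends with Saturday October 26, 2002.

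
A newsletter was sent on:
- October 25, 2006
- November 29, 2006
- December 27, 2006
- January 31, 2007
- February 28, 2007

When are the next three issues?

Every date is a Wednesday; gaps 35, 28, 35, 28 days.
Each is the last Wednesday of its month (at least one falls on the 29th or later, ruling out '4th Wednesday').
Last Wednesday of March 2007: March 28, 2007.
April 2007 ends with Wednesday April 25, 2007.
May 2007 ends with Wednesday May 30, 2007.

March 28, 2007; April 25, 2007; May 30, 2007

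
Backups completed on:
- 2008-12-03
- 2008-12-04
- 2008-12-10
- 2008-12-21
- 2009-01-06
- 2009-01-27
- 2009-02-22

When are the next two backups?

2009-03-25, 2009-04-30

Intervals are 1, 6, 11, 16, 21, 26 days — an arithmetic progression with common difference 5.
Next gap: 31 days. 2009-02-22 + 31 days = 2009-03-25.
Next gap: 36 days. 2009-03-25 + 36 days = 2009-04-30.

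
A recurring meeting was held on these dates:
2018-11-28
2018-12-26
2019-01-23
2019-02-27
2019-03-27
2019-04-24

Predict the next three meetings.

2019-05-22, 2019-06-26, 2019-07-24

These are Wednesdays at 28- or 35-day spacing (28, 28, 35, 28, 28).
The pattern: 4th Wednesday of the month.
4th Wednesday of May 2019: 2019-05-22.
June 2019 — 4th Wednesday is 2019-06-26.
July 2019 — 4th Wednesday is 2019-07-24.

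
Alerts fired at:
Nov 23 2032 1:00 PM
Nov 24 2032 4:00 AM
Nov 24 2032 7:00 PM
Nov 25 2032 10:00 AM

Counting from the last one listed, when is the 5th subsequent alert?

Nov 28 2032 1:00 PM

Spacing: 15, 15, 15 h — constant 15 h.
Nov 25 2032 10:00 AM + 15 h = Nov 26 2032 1:00 AM.
Nov 26 2032 1:00 AM + 15 h = Nov 26 2032 4:00 PM.
Nov 26 2032 4:00 PM + 15 h = Nov 27 2032 7:00 AM.
Nov 27 2032 7:00 AM + 15 h = Nov 27 2032 10:00 PM.
Nov 27 2032 10:00 PM + 15 h = Nov 28 2032 1:00 PM.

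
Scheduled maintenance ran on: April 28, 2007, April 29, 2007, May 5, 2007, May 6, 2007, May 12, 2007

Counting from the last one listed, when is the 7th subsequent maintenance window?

June 3, 2007

The gap pattern 1, 6, 1, 6 repeats every 2 events.
These are the Saturdays and Sundays of each week.
The following Sunday is May 13, 2007.
The following Saturday is May 19, 2007.
Next Sunday: May 20, 2007.
The following Saturday is May 26, 2007.
Next Sunday: May 27, 2007.
Next Saturday: June 2, 2007.
Next Sunday: June 3, 2007.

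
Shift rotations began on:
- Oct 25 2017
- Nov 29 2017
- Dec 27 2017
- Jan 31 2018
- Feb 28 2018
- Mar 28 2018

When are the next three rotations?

Every date is a Wednesday; gaps 35, 28, 35, 28, 28 days.
Each is the last Wednesday of its month (at least one falls on the 29th or later, ruling out '4th Wednesday').
Last Wednesday of April 2018: Apr 25 2018.
Last Wednesday of May 2018: May 30 2018.
Last Wednesday of June 2018: Jun 27 2018.

Apr 25 2018, May 30 2018, Jun 27 2018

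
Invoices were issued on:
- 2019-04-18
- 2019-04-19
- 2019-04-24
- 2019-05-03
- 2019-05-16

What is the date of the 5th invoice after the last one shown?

2019-09-18

The spacing grows by 4 each time: 1, 5, 9, 13 days.
Next gap: 17 days. 2019-05-16 + 17 days = 2019-06-02.
Next gap: 21 days. 2019-06-02 + 21 days = 2019-06-23.
Next gap: 25 days. 2019-06-23 + 25 days = 2019-07-18.
Next gap: 29 days. 2019-07-18 + 29 days = 2019-08-16.
Next gap: 33 days. 2019-08-16 + 33 days = 2019-09-18.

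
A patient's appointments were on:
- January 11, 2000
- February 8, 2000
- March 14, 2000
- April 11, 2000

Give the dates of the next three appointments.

May 9, 2000; June 13, 2000; July 11, 2000

Gaps: 28, 35, 28 days — a mix of 28 and 35. Every date is a Tuesday.
Each is the 2nd Tuesday of its month.
May 2000 — 2nd Tuesday is May 9, 2000.
June 2000 — 2nd Tuesday is June 13, 2000.
July 2000 — 2nd Tuesday is July 11, 2000.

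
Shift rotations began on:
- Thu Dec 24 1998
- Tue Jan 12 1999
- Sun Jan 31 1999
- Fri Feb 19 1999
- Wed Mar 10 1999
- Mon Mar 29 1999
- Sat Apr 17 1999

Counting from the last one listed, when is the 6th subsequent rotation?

Every event comes 19 days after the last (19, 19, 19, 19, 19, 19).
Sat Apr 17 1999 + 19 days = Thu May 6 1999.
Thu May 6 1999 + 19 days = Tue May 25 1999.
Tue May 25 1999 + 19 days = Sun Jun 13 1999.
Sun Jun 13 1999 + 19 days = Fri Jul 2 1999.
Fri Jul 2 1999 + 19 days = Wed Jul 21 1999.
Wed Jul 21 1999 + 19 days = Mon Aug 9 1999.

Mon Aug 9 1999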